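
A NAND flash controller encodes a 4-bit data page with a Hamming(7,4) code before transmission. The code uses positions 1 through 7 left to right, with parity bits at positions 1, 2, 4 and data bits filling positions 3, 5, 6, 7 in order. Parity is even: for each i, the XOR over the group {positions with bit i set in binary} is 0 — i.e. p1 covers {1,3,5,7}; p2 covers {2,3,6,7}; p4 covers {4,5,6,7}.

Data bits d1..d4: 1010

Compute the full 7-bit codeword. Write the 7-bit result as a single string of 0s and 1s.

Place data at non-parity positions: p1 p2 1 p4 0 1 0
p1 (pos 1,3,5,7): XOR of data positions = 1⊕0⊕0 = 1
p2 (pos 2,3,6,7): XOR of data positions = 1⊕1⊕0 = 0
p4 (pos 4,5,6,7): XOR of data positions = 0⊕1⊕0 = 1
Codeword: 1011010

1011010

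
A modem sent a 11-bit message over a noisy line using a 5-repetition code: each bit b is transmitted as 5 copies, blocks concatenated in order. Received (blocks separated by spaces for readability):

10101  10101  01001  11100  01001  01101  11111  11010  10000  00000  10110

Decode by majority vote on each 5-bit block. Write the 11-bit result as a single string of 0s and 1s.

11010111001

Block 1 (10101): 3 ones → 1
Block 2 (10101): 3 ones → 1
Block 3 (01001): 2 ones → 0
Block 4 (11100): 3 ones → 1
Block 5 (01001): 2 ones → 0
Block 6 (01101): 3 ones → 1
Block 7 (11111): 5 ones → 1
Block 8 (11010): 3 ones → 1
Block 9 (10000): 1 one → 0
Block 10 (00000): 0 ones → 0
Block 11 (10110): 3 ones → 1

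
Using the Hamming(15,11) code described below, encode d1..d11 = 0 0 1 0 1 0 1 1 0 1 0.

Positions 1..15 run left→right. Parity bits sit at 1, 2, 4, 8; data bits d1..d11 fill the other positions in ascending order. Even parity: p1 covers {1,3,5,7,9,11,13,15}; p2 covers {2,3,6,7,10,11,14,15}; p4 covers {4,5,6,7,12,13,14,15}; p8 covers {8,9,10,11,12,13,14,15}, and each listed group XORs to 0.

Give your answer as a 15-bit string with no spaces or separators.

010101001011010

Place data at non-parity positions: p1 p2 0 p4 0 1 0 p8 1 0 1 1 0 1 0
p1 (pos 1,3,5,7,9,11,13,15): XOR of data positions = 0⊕0⊕0⊕1⊕1⊕0⊕0 = 0
p2 (pos 2,3,6,7,10,11,14,15): XOR of data positions = 0⊕1⊕0⊕0⊕1⊕1⊕0 = 1
p4 (pos 4,5,6,7,12,13,14,15): XOR of data positions = 0⊕1⊕0⊕1⊕0⊕1⊕0 = 1
p8 (pos 8,9,10,11,12,13,14,15): XOR of data positions = 1⊕0⊕1⊕1⊕0⊕1⊕0 = 0
Codeword: 010101001011010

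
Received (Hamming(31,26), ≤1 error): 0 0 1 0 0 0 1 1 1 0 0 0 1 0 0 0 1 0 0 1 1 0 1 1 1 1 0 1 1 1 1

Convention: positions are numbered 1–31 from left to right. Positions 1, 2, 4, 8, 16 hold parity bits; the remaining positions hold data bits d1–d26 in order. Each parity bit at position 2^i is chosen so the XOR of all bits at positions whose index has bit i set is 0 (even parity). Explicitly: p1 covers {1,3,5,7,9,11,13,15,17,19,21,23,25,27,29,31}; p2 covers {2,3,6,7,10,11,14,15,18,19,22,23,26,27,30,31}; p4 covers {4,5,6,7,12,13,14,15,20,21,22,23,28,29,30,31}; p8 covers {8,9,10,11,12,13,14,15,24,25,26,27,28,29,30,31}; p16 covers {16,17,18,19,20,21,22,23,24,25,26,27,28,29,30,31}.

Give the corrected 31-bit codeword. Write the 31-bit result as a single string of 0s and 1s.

0010001110001000100010111101111

s1 (pos 1,3,5,7,9,11,13,15,17,19,21,23,25,27,29,31): 0⊕1⊕0⊕1⊕1⊕0⊕1⊕0⊕1⊕0⊕1⊕1⊕1⊕0⊕1⊕1 = 0
s2 (pos 2,3,6,7,10,11,14,15,18,19,22,23,26,27,30,31): 0⊕1⊕0⊕1⊕0⊕0⊕0⊕0⊕0⊕0⊕0⊕1⊕1⊕0⊕1⊕1 = 0
s4 (pos 4,5,6,7,12,13,14,15,20,21,22,23,28,29,30,31): 0⊕0⊕0⊕1⊕0⊕1⊕0⊕0⊕1⊕1⊕0⊕1⊕1⊕1⊕1⊕1 = 1
s8 (pos 8,9,10,11,12,13,14,15,24,25,26,27,28,29,30,31): 1⊕1⊕0⊕0⊕0⊕1⊕0⊕0⊕1⊕1⊕1⊕0⊕1⊕1⊕1⊕1 = 0
s16 (pos 16,17,18,19,20,21,22,23,24,25,26,27,28,29,30,31): 0⊕1⊕0⊕0⊕1⊕1⊕0⊕1⊕1⊕1⊕1⊕0⊕1⊕1⊕1⊕1 = 1
Syndrome s16…s1 = 10100 → error at position 20.
Flip position 20: 0010001110001000100110111101111 → 0010001110001000100010111101111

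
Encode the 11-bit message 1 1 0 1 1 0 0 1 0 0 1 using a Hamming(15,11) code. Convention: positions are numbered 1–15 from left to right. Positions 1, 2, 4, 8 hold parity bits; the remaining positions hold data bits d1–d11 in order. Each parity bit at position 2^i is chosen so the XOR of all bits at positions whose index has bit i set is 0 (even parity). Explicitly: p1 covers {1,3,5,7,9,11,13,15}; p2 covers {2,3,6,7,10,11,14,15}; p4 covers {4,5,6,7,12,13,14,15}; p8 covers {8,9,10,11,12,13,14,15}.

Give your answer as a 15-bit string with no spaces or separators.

Place data at non-parity positions: p1 p2 1 p4 1 0 1 p8 1 0 0 1 0 0 1
p1 (pos 1,3,5,7,9,11,13,15): XOR of data positions = 1⊕1⊕1⊕1⊕0⊕0⊕1 = 1
p2 (pos 2,3,6,7,10,11,14,15): XOR of data positions = 1⊕0⊕1⊕0⊕0⊕0⊕1 = 1
p4 (pos 4,5,6,7,12,13,14,15): XOR of data positions = 1⊕0⊕1⊕1⊕0⊕0⊕1 = 0
p8 (pos 8,9,10,11,12,13,14,15): XOR of data positions = 1⊕0⊕0⊕1⊕0⊕0⊕1 = 1
Codeword: 111010111001001

111010111001001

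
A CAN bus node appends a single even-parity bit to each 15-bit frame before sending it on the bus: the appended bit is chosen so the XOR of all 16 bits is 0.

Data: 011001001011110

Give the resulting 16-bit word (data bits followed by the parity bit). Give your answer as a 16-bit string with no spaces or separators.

XOR of the 15 data bits: 0⊕1⊕1⊕0⊕0⊕1⊕0⊕0⊕1⊕0⊕1⊕1⊕1⊕1⊕0 = 0
Parity bit = 0 (so all 16 bits XOR to 0).

0110010010111100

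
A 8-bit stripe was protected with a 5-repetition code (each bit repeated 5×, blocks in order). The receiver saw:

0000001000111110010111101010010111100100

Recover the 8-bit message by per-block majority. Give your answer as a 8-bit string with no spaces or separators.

Block 1 (00000): 0 ones → 0
Block 2 (01000): 1 one → 0
Block 3 (11111): 5 ones → 1
Block 4 (00101): 2 ones → 0
Block 5 (11101): 4 ones → 1
Block 6 (01001): 2 ones → 0
Block 7 (01111): 4 ones → 1
Block 8 (00100): 1 one → 0

00101010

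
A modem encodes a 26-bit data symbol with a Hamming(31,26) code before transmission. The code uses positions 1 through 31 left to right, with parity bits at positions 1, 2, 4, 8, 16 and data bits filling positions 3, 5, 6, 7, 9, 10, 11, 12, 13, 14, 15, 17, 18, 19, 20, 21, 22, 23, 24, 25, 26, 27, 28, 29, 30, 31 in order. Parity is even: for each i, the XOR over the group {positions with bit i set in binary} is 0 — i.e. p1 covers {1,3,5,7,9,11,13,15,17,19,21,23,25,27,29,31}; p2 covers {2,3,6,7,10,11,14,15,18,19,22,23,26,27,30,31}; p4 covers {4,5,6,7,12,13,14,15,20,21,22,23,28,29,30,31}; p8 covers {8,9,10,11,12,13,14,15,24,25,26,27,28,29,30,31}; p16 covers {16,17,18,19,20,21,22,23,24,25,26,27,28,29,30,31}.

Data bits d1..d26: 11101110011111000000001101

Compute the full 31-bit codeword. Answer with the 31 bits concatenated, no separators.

Place data at non-parity positions: p1 p2 1 p4 1 1 0 p8 1 1 1 0 0 1 1 p16 1 1 1 0 0 0 0 0 0 0 0 1 1 0 1
p1 (pos 1,3,5,7,9,11,13,15,17,19,21,23,25,27,29,31): XOR of data positions = 1⊕1⊕0⊕1⊕1⊕0⊕1⊕1⊕1⊕0⊕0⊕0⊕0⊕1⊕1 = 1
p2 (pos 2,3,6,7,10,11,14,15,18,19,22,23,26,27,30,31): XOR of data positions = 1⊕1⊕0⊕1⊕1⊕1⊕1⊕1⊕1⊕0⊕0⊕0⊕0⊕0⊕1 = 1
p4 (pos 4,5,6,7,12,13,14,15,20,21,22,23,28,29,30,31): XOR of data positions = 1⊕1⊕0⊕0⊕0⊕1⊕1⊕0⊕0⊕0⊕0⊕1⊕1⊕0⊕1 = 1
p8 (pos 8,9,10,11,12,13,14,15,24,25,26,27,28,29,30,31): XOR of data positions = 1⊕1⊕1⊕0⊕0⊕1⊕1⊕0⊕0⊕0⊕0⊕1⊕1⊕0⊕1 = 0
p16 (pos 16,17,18,19,20,21,22,23,24,25,26,27,28,29,30,31): XOR of data positions = 1⊕1⊕1⊕0⊕0⊕0⊕0⊕0⊕0⊕0⊕0⊕1⊕1⊕0⊕1 = 0
Codeword: 1111110011100110111000000001101

1111110011100110111000000001101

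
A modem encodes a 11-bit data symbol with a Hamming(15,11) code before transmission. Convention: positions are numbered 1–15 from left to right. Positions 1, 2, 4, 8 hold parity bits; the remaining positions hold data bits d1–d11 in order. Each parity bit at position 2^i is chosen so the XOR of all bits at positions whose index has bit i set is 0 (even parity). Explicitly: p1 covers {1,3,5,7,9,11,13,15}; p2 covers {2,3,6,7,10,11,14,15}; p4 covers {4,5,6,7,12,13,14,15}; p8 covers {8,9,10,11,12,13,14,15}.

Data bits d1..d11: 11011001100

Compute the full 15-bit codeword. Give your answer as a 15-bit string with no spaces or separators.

Place data at non-parity positions: p1 p2 1 p4 1 0 1 p8 1 0 0 1 1 0 0
p1 (pos 1,3,5,7,9,11,13,15): XOR of data positions = 1⊕1⊕1⊕1⊕0⊕1⊕0 = 1
p2 (pos 2,3,6,7,10,11,14,15): XOR of data positions = 1⊕0⊕1⊕0⊕0⊕0⊕0 = 0
p4 (pos 4,5,6,7,12,13,14,15): XOR of data positions = 1⊕0⊕1⊕1⊕1⊕0⊕0 = 0
p8 (pos 8,9,10,11,12,13,14,15): XOR of data positions = 1⊕0⊕0⊕1⊕1⊕0⊕0 = 1
Codeword: 101010111001100

101010111001100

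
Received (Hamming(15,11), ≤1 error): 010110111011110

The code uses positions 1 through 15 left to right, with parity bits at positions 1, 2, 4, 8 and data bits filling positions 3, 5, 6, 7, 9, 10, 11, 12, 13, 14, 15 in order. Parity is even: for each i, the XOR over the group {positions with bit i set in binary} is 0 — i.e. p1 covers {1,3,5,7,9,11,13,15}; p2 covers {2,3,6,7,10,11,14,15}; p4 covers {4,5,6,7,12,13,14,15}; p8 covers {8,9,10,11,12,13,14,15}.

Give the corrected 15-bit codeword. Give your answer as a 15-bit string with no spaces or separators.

110110111011110

s1 (pos 1,3,5,7,9,11,13,15): 0⊕0⊕1⊕1⊕1⊕1⊕1⊕0 = 1
s2 (pos 2,3,6,7,10,11,14,15): 1⊕0⊕0⊕1⊕0⊕1⊕1⊕0 = 0
s4 (pos 4,5,6,7,12,13,14,15): 1⊕1⊕0⊕1⊕1⊕1⊕1⊕0 = 0
s8 (pos 8,9,10,11,12,13,14,15): 1⊕1⊕0⊕1⊕1⊕1⊕1⊕0 = 0
Syndrome s8…s1 = 0001 → error at position 1.
Flip position 1: 010110111011110 → 110110111011110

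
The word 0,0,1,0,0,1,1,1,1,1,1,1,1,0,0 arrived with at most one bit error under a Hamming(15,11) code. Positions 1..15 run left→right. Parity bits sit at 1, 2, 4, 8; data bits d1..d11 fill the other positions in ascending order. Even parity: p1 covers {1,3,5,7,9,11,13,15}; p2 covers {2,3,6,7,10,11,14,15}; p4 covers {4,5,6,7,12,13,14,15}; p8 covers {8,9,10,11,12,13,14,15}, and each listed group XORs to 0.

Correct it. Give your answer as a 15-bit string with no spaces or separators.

s1 (pos 1,3,5,7,9,11,13,15): 0⊕1⊕0⊕1⊕1⊕1⊕1⊕0 = 1
s2 (pos 2,3,6,7,10,11,14,15): 0⊕1⊕1⊕1⊕1⊕1⊕0⊕0 = 1
s4 (pos 4,5,6,7,12,13,14,15): 0⊕0⊕1⊕1⊕1⊕1⊕0⊕0 = 0
s8 (pos 8,9,10,11,12,13,14,15): 1⊕1⊕1⊕1⊕1⊕1⊕0⊕0 = 0
Syndrome s8…s1 = 0011 → error at position 3.
Flip position 3: 001001111111100 → 000001111111100

000001111111100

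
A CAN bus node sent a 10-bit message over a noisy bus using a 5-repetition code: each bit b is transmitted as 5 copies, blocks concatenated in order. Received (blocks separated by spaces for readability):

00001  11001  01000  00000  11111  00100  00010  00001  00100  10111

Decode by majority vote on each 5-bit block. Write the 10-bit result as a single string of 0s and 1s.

0100100001

Block 1 (00001): 1 one → 0
Block 2 (11001): 3 ones → 1
Block 3 (01000): 1 one → 0
Block 4 (00000): 0 ones → 0
Block 5 (11111): 5 ones → 1
Block 6 (00100): 1 one → 0
Block 7 (00010): 1 one → 0
Block 8 (00001): 1 one → 0
Block 9 (00100): 1 one → 0
Block 10 (10111): 4 ones → 1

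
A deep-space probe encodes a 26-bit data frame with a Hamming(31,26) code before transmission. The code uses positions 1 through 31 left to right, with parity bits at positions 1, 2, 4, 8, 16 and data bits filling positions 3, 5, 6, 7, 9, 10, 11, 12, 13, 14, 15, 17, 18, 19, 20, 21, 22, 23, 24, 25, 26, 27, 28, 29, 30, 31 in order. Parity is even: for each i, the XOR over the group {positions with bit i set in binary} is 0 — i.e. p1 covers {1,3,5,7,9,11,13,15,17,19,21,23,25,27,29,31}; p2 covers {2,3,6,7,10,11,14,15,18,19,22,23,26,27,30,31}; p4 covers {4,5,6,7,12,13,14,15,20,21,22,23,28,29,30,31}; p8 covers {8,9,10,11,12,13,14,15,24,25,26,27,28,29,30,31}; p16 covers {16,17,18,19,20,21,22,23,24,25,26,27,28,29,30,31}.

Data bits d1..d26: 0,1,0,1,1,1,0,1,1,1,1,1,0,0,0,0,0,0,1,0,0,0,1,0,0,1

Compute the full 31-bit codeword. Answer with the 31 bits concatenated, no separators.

Place data at non-parity positions: p1 p2 0 p4 1 0 1 p8 1 1 0 1 1 1 1 p16 1 0 0 0 0 0 0 1 0 0 0 1 0 0 1
p1 (pos 1,3,5,7,9,11,13,15,17,19,21,23,25,27,29,31): XOR of data positions = 0⊕1⊕1⊕1⊕0⊕1⊕1⊕1⊕0⊕0⊕0⊕0⊕0⊕0⊕1 = 1
p2 (pos 2,3,6,7,10,11,14,15,18,19,22,23,26,27,30,31): XOR of data positions = 0⊕0⊕1⊕1⊕0⊕1⊕1⊕0⊕0⊕0⊕0⊕0⊕0⊕0⊕1 = 1
p4 (pos 4,5,6,7,12,13,14,15,20,21,22,23,28,29,30,31): XOR of data positions = 1⊕0⊕1⊕1⊕1⊕1⊕1⊕0⊕0⊕0⊕0⊕1⊕0⊕0⊕1 = 0
p8 (pos 8,9,10,11,12,13,14,15,24,25,26,27,28,29,30,31): XOR of data positions = 1⊕1⊕0⊕1⊕1⊕1⊕1⊕1⊕0⊕0⊕0⊕1⊕0⊕0⊕1 = 1
p16 (pos 16,17,18,19,20,21,22,23,24,25,26,27,28,29,30,31): XOR of data positions = 1⊕0⊕0⊕0⊕0⊕0⊕0⊕1⊕0⊕0⊕0⊕1⊕0⊕0⊕1 = 0
Codeword: 1100101111011110100000010001001

1100101111011110100000010001001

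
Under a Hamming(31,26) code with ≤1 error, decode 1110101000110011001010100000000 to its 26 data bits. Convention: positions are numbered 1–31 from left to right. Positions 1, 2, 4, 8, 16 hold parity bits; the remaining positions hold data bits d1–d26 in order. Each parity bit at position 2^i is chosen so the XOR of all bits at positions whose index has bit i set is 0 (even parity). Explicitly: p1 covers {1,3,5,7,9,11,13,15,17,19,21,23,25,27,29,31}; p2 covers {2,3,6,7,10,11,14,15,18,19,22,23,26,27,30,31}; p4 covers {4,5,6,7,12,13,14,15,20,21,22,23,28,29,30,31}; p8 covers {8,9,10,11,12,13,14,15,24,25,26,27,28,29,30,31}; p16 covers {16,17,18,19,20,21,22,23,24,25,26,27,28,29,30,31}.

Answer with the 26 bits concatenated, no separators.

11010001001001010100000000

s1 (pos 1,3,5,7,9,11,13,15,17,19,21,23,25,27,29,31): 1⊕1⊕1⊕1⊕0⊕1⊕0⊕1⊕0⊕1⊕1⊕1⊕0⊕0⊕0⊕0 = 1
s2 (pos 2,3,6,7,10,11,14,15,18,19,22,23,26,27,30,31): 1⊕1⊕0⊕1⊕0⊕1⊕0⊕1⊕0⊕1⊕0⊕1⊕0⊕0⊕0⊕0 = 1
s4 (pos 4,5,6,7,12,13,14,15,20,21,22,23,28,29,30,31): 0⊕1⊕0⊕1⊕1⊕0⊕0⊕1⊕0⊕1⊕0⊕1⊕0⊕0⊕0⊕0 = 0
s8 (pos 8,9,10,11,12,13,14,15,24,25,26,27,28,29,30,31): 0⊕0⊕0⊕1⊕1⊕0⊕0⊕1⊕0⊕0⊕0⊕0⊕0⊕0⊕0⊕0 = 1
s16 (pos 16,17,18,19,20,21,22,23,24,25,26,27,28,29,30,31): 1⊕0⊕0⊕1⊕0⊕1⊕0⊕1⊕0⊕0⊕0⊕0⊕0⊕0⊕0⊕0 = 0
Syndrome s16…s1 = 01011 → error at position 11.
Flip position 11: 1110101000110011001010100000000 → 1110101000010011001010100000000
Read data bits from positions 3,5,6,7,9,10,11,12,13,14,15,17,18,19,20,21,22,23,24,25,26,27,28,29,30,31: 11010001001001010100000000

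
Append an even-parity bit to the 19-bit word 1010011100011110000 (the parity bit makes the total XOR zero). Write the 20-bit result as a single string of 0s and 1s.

10100111000111100001

XOR of the 19 data bits: 1⊕0⊕1⊕0⊕0⊕1⊕1⊕1⊕0⊕0⊕0⊕1⊕1⊕1⊕1⊕0⊕0⊕0⊕0 = 1
Parity bit = 1 (so all 20 bits XOR to 0).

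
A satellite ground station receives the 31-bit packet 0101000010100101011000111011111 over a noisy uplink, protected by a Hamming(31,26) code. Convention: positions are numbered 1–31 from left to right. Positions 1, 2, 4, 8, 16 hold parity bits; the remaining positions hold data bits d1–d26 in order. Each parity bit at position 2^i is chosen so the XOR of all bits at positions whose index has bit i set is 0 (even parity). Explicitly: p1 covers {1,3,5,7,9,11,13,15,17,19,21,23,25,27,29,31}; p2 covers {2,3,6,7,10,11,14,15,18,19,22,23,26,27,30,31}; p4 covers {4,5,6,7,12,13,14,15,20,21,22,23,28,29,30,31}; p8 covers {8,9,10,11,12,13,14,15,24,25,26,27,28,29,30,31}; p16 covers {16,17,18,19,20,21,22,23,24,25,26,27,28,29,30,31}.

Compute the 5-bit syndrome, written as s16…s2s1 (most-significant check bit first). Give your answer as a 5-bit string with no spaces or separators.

s1 (pos 1,3,5,7,9,11,13,15,17,19,21,23,25,27,29,31): 0⊕0⊕0⊕0⊕1⊕1⊕0⊕0⊕0⊕1⊕0⊕1⊕1⊕1⊕1⊕1 = 0
s2 (pos 2,3,6,7,10,11,14,15,18,19,22,23,26,27,30,31): 1⊕0⊕0⊕0⊕0⊕1⊕1⊕0⊕1⊕1⊕0⊕1⊕0⊕1⊕1⊕1 = 1
s4 (pos 4,5,6,7,12,13,14,15,20,21,22,23,28,29,30,31): 1⊕0⊕0⊕0⊕0⊕0⊕1⊕0⊕0⊕0⊕0⊕1⊕1⊕1⊕1⊕1 = 1
s8 (pos 8,9,10,11,12,13,14,15,24,25,26,27,28,29,30,31): 0⊕1⊕0⊕1⊕0⊕0⊕1⊕0⊕1⊕1⊕0⊕1⊕1⊕1⊕1⊕1 = 0
s16 (pos 16,17,18,19,20,21,22,23,24,25,26,27,28,29,30,31): 1⊕0⊕1⊕1⊕0⊕0⊕0⊕1⊕1⊕1⊕0⊕1⊕1⊕1⊕1⊕1 = 1
Syndrome s16…s1 = 10110 → error at position 22.

10110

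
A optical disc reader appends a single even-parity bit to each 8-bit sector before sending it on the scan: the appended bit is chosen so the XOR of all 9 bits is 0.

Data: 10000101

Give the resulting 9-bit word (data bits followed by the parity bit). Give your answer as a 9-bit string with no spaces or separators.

100001011

XOR of the 8 data bits: 1⊕0⊕0⊕0⊕0⊕1⊕0⊕1 = 1
Parity bit = 1 (so all 9 bits XOR to 0).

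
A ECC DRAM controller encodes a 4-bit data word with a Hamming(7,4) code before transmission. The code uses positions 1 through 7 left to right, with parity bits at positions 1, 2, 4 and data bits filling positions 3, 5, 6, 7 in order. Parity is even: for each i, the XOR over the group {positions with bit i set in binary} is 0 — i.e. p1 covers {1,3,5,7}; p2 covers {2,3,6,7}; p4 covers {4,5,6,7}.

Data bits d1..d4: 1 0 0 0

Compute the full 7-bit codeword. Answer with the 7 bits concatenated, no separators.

Place data at non-parity positions: p1 p2 1 p4 0 0 0
p1 (pos 1,3,5,7): XOR of data positions = 1⊕0⊕0 = 1
p2 (pos 2,3,6,7): XOR of data positions = 1⊕0⊕0 = 1
p4 (pos 4,5,6,7): XOR of data positions = 0⊕0⊕0 = 0
Codeword: 1110000

1110000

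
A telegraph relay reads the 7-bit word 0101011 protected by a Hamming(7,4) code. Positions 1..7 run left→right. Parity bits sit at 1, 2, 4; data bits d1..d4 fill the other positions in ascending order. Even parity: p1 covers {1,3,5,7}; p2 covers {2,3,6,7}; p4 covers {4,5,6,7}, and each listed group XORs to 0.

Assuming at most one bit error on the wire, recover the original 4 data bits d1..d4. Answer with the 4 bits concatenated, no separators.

0010

s1 (pos 1,3,5,7): 0⊕0⊕0⊕1 = 1
s2 (pos 2,3,6,7): 1⊕0⊕1⊕1 = 1
s4 (pos 4,5,6,7): 1⊕0⊕1⊕1 = 1
Syndrome s4…s1 = 111 → error at position 7.
Flip position 7: 0101011 → 0101010
Read data bits from positions 3,5,6,7: 0010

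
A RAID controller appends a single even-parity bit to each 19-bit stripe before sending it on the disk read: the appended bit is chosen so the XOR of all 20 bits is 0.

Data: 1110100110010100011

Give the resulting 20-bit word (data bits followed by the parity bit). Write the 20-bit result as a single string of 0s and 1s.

XOR of the 19 data bits: 1⊕1⊕1⊕0⊕1⊕0⊕0⊕1⊕1⊕0⊕0⊕1⊕0⊕1⊕0⊕0⊕0⊕1⊕1 = 0
Parity bit = 0 (so all 20 bits XOR to 0).

11101001100101000110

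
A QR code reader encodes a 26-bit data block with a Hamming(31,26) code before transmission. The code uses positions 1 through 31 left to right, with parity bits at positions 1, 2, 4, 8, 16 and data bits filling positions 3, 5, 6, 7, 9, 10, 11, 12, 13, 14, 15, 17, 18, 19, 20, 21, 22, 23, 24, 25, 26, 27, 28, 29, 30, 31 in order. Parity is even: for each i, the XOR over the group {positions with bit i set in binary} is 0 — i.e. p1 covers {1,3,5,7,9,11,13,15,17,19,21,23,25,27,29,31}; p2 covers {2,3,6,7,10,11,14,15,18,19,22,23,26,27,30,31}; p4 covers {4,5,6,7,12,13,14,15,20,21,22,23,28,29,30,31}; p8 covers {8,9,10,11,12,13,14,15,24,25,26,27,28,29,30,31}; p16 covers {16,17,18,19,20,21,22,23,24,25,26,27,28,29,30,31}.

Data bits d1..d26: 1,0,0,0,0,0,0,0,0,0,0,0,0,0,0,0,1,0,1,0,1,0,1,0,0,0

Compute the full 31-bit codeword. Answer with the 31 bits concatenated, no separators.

1110000100000000000001010101000

Place data at non-parity positions: p1 p2 1 p4 0 0 0 p8 0 0 0 0 0 0 0 p16 0 0 0 0 0 1 0 1 0 1 0 1 0 0 0
p1 (pos 1,3,5,7,9,11,13,15,17,19,21,23,25,27,29,31): XOR of data positions = 1⊕0⊕0⊕0⊕0⊕0⊕0⊕0⊕0⊕0⊕0⊕0⊕0⊕0⊕0 = 1
p2 (pos 2,3,6,7,10,11,14,15,18,19,22,23,26,27,30,31): XOR of data positions = 1⊕0⊕0⊕0⊕0⊕0⊕0⊕0⊕0⊕1⊕0⊕1⊕0⊕0⊕0 = 1
p4 (pos 4,5,6,7,12,13,14,15,20,21,22,23,28,29,30,31): XOR of data positions = 0⊕0⊕0⊕0⊕0⊕0⊕0⊕0⊕0⊕1⊕0⊕1⊕0⊕0⊕0 = 0
p8 (pos 8,9,10,11,12,13,14,15,24,25,26,27,28,29,30,31): XOR of data positions = 0⊕0⊕0⊕0⊕0⊕0⊕0⊕1⊕0⊕1⊕0⊕1⊕0⊕0⊕0 = 1
p16 (pos 16,17,18,19,20,21,22,23,24,25,26,27,28,29,30,31): XOR of data positions = 0⊕0⊕0⊕0⊕0⊕1⊕0⊕1⊕0⊕1⊕0⊕1⊕0⊕0⊕0 = 0
Codeword: 1110000100000000000001010101000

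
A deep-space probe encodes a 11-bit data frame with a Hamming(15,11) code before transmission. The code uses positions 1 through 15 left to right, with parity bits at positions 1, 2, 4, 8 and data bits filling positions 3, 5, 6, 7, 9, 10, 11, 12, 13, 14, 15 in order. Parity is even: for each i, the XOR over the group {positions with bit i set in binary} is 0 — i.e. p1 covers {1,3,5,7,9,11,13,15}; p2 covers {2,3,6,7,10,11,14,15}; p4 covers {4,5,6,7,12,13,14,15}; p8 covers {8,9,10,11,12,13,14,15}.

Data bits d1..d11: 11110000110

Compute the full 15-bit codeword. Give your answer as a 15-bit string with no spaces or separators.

Place data at non-parity positions: p1 p2 1 p4 1 1 1 p8 0 0 0 0 1 1 0
p1 (pos 1,3,5,7,9,11,13,15): XOR of data positions = 1⊕1⊕1⊕0⊕0⊕1⊕0 = 0
p2 (pos 2,3,6,7,10,11,14,15): XOR of data positions = 1⊕1⊕1⊕0⊕0⊕1⊕0 = 0
p4 (pos 4,5,6,7,12,13,14,15): XOR of data positions = 1⊕1⊕1⊕0⊕1⊕1⊕0 = 1
p8 (pos 8,9,10,11,12,13,14,15): XOR of data positions = 0⊕0⊕0⊕0⊕1⊕1⊕0 = 0
Codeword: 001111100000110

001111100000110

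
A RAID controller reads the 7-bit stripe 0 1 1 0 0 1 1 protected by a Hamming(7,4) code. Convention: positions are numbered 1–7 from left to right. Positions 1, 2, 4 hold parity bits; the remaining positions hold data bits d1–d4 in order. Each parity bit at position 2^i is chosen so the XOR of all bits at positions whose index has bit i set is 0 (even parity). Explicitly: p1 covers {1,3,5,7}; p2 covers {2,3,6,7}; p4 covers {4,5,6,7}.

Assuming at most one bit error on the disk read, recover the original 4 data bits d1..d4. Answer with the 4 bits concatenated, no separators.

1011

s1 (pos 1,3,5,7): 0⊕1⊕0⊕1 = 0
s2 (pos 2,3,6,7): 1⊕1⊕1⊕1 = 0
s4 (pos 4,5,6,7): 0⊕0⊕1⊕1 = 0
Syndrome s4…s1 = 000 → no error.
Read data bits from positions 3,5,6,7: 1011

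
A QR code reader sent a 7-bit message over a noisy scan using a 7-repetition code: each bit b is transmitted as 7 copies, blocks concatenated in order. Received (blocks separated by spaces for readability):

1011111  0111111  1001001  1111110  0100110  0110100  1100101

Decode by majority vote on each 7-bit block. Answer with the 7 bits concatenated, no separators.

Block 1 (1011111): 6 ones → 1
Block 2 (0111111): 6 ones → 1
Block 3 (1001001): 3 ones → 0
Block 4 (1111110): 6 ones → 1
Block 5 (0100110): 3 ones → 0
Block 6 (0110100): 3 ones → 0
Block 7 (1100101): 4 ones → 1

1101001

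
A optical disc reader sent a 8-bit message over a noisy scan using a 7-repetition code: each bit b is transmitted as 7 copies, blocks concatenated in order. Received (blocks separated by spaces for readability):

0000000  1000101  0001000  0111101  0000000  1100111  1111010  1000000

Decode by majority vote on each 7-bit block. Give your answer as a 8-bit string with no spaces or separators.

00010110

Block 1 (0000000): 0 ones → 0
Block 2 (1000101): 3 ones → 0
Block 3 (0001000): 1 one → 0
Block 4 (0111101): 5 ones → 1
Block 5 (0000000): 0 ones → 0
Block 6 (1100111): 5 ones → 1
Block 7 (1111010): 5 ones → 1
Block 8 (1000000): 1 one → 0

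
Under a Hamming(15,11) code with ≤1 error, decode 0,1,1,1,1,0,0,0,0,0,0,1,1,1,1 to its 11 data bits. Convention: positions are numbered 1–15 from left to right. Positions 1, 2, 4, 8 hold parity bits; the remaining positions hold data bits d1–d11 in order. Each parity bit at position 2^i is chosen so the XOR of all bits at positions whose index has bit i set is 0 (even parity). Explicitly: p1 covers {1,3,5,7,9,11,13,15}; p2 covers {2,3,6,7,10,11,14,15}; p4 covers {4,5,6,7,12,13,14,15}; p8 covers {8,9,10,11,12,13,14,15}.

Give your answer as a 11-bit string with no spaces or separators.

11000001111

s1 (pos 1,3,5,7,9,11,13,15): 0⊕1⊕1⊕0⊕0⊕0⊕1⊕1 = 0
s2 (pos 2,3,6,7,10,11,14,15): 1⊕1⊕0⊕0⊕0⊕0⊕1⊕1 = 0
s4 (pos 4,5,6,7,12,13,14,15): 1⊕1⊕0⊕0⊕1⊕1⊕1⊕1 = 0
s8 (pos 8,9,10,11,12,13,14,15): 0⊕0⊕0⊕0⊕1⊕1⊕1⊕1 = 0
Syndrome s8…s1 = 0000 → no error.
Read data bits from positions 3,5,6,7,9,10,11,12,13,14,15: 11000001111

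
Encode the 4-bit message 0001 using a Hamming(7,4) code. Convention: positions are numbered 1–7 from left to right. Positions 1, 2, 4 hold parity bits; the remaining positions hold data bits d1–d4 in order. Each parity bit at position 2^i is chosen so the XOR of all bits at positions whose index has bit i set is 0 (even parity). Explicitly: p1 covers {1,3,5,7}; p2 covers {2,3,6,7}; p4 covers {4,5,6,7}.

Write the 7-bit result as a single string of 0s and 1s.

1101001

Place data at non-parity positions: p1 p2 0 p4 0 0 1
p1 (pos 1,3,5,7): XOR of data positions = 0⊕0⊕1 = 1
p2 (pos 2,3,6,7): XOR of data positions = 0⊕0⊕1 = 1
p4 (pos 4,5,6,7): XOR of data positions = 0⊕0⊕1 = 1
Codeword: 1101001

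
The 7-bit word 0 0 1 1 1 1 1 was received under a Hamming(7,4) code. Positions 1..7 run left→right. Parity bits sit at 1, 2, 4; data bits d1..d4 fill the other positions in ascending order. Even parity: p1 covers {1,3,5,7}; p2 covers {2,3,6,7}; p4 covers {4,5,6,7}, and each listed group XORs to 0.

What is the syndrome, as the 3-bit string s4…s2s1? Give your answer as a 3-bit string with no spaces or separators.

011

s1 (pos 1,3,5,7): 0⊕1⊕1⊕1 = 1
s2 (pos 2,3,6,7): 0⊕1⊕1⊕1 = 1
s4 (pos 4,5,6,7): 1⊕1⊕1⊕1 = 0
Syndrome s4…s1 = 011 → error at position 3.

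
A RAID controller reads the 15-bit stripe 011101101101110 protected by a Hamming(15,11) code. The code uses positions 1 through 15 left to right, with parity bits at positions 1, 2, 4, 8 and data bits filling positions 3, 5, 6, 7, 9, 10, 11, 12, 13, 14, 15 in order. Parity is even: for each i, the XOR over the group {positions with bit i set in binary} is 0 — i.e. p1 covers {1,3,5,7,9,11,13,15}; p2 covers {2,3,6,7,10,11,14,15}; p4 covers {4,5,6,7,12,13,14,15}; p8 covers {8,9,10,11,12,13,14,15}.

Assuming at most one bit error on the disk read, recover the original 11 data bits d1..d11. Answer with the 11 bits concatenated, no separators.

s1 (pos 1,3,5,7,9,11,13,15): 0⊕1⊕0⊕1⊕1⊕0⊕1⊕0 = 0
s2 (pos 2,3,6,7,10,11,14,15): 1⊕1⊕1⊕1⊕1⊕0⊕1⊕0 = 0
s4 (pos 4,5,6,7,12,13,14,15): 1⊕0⊕1⊕1⊕1⊕1⊕1⊕0 = 0
s8 (pos 8,9,10,11,12,13,14,15): 0⊕1⊕1⊕0⊕1⊕1⊕1⊕0 = 1
Syndrome s8…s1 = 1000 → error at position 8.
Flip position 8: 011101101101110 → 011101111101110
Read data bits from positions 3,5,6,7,9,10,11,12,13,14,15: 10111101110

10111101110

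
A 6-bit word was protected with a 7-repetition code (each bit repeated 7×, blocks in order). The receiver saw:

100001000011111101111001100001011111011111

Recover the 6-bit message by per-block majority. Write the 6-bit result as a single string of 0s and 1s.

Block 1 (1000010): 2 ones → 0
Block 2 (0001111): 4 ones → 1
Block 3 (1101111): 6 ones → 1
Block 4 (0011000): 2 ones → 0
Block 5 (0101111): 5 ones → 1
Block 6 (1011111): 6 ones → 1

011011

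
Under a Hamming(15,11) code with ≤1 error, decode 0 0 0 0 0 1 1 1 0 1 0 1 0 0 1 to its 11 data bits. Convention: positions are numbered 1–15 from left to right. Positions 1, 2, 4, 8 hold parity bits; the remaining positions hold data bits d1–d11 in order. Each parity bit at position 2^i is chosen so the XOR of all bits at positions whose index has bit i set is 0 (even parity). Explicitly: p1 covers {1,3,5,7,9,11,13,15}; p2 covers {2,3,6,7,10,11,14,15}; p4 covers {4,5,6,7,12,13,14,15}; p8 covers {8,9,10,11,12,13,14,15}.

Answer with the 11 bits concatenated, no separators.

00110101001

s1 (pos 1,3,5,7,9,11,13,15): 0⊕0⊕0⊕1⊕0⊕0⊕0⊕1 = 0
s2 (pos 2,3,6,7,10,11,14,15): 0⊕0⊕1⊕1⊕1⊕0⊕0⊕1 = 0
s4 (pos 4,5,6,7,12,13,14,15): 0⊕0⊕1⊕1⊕1⊕0⊕0⊕1 = 0
s8 (pos 8,9,10,11,12,13,14,15): 1⊕0⊕1⊕0⊕1⊕0⊕0⊕1 = 0
Syndrome s8…s1 = 0000 → no error.
Read data bits from positions 3,5,6,7,9,10,11,12,13,14,15: 00110101001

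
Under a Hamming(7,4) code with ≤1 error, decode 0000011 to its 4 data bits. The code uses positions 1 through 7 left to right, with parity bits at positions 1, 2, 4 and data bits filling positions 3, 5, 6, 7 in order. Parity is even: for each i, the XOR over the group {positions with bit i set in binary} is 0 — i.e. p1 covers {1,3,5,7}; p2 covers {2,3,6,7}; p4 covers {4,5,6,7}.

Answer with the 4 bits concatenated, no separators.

s1 (pos 1,3,5,7): 0⊕0⊕0⊕1 = 1
s2 (pos 2,3,6,7): 0⊕0⊕1⊕1 = 0
s4 (pos 4,5,6,7): 0⊕0⊕1⊕1 = 0
Syndrome s4…s1 = 001 → error at position 1.
Flip position 1: 0000011 → 1000011
Read data bits from positions 3,5,6,7: 0011

0011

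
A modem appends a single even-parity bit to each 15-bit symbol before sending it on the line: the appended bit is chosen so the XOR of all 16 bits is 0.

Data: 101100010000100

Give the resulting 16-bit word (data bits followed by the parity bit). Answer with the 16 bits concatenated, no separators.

1011000100001001

XOR of the 15 data bits: 1⊕0⊕1⊕1⊕0⊕0⊕0⊕1⊕0⊕0⊕0⊕0⊕1⊕0⊕0 = 1
Parity bit = 1 (so all 16 bits XOR to 0).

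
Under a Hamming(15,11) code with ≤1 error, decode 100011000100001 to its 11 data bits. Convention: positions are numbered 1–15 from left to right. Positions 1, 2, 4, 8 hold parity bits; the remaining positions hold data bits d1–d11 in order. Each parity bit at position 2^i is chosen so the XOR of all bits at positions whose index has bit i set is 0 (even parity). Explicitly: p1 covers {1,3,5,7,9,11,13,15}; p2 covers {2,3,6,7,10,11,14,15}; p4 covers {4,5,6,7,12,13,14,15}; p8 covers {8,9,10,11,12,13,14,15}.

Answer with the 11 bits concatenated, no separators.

s1 (pos 1,3,5,7,9,11,13,15): 1⊕0⊕1⊕0⊕0⊕0⊕0⊕1 = 1
s2 (pos 2,3,6,7,10,11,14,15): 0⊕0⊕1⊕0⊕1⊕0⊕0⊕1 = 1
s4 (pos 4,5,6,7,12,13,14,15): 0⊕1⊕1⊕0⊕0⊕0⊕0⊕1 = 1
s8 (pos 8,9,10,11,12,13,14,15): 0⊕0⊕1⊕0⊕0⊕0⊕0⊕1 = 0
Syndrome s8…s1 = 0111 → error at position 7.
Flip position 7: 100011000100001 → 100011100100001
Read data bits from positions 3,5,6,7,9,10,11,12,13,14,15: 01110100001

01110100001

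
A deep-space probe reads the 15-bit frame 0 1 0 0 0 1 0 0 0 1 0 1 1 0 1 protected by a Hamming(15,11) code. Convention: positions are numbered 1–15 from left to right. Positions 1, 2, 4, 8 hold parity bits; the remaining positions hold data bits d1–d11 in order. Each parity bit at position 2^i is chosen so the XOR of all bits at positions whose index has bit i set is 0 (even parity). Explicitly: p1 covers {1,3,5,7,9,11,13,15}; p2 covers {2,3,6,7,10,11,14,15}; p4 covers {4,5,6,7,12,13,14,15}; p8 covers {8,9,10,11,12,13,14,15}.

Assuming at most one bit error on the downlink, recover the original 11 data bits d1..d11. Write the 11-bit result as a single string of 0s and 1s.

00100101101

s1 (pos 1,3,5,7,9,11,13,15): 0⊕0⊕0⊕0⊕0⊕0⊕1⊕1 = 0
s2 (pos 2,3,6,7,10,11,14,15): 1⊕0⊕1⊕0⊕1⊕0⊕0⊕1 = 0
s4 (pos 4,5,6,7,12,13,14,15): 0⊕0⊕1⊕0⊕1⊕1⊕0⊕1 = 0
s8 (pos 8,9,10,11,12,13,14,15): 0⊕0⊕1⊕0⊕1⊕1⊕0⊕1 = 0
Syndrome s8…s1 = 0000 → no error.
Read data bits from positions 3,5,6,7,9,10,11,12,13,14,15: 00100101101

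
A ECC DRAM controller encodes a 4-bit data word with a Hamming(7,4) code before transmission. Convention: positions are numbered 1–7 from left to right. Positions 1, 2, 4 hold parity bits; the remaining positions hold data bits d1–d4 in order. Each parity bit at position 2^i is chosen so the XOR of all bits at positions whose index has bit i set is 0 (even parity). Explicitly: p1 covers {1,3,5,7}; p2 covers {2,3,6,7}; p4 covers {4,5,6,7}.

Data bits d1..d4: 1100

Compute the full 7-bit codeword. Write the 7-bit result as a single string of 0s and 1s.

Place data at non-parity positions: p1 p2 1 p4 1 0 0
p1 (pos 1,3,5,7): XOR of data positions = 1⊕1⊕0 = 0
p2 (pos 2,3,6,7): XOR of data positions = 1⊕0⊕0 = 1
p4 (pos 4,5,6,7): XOR of data positions = 1⊕0⊕0 = 1
Codeword: 0111100

0111100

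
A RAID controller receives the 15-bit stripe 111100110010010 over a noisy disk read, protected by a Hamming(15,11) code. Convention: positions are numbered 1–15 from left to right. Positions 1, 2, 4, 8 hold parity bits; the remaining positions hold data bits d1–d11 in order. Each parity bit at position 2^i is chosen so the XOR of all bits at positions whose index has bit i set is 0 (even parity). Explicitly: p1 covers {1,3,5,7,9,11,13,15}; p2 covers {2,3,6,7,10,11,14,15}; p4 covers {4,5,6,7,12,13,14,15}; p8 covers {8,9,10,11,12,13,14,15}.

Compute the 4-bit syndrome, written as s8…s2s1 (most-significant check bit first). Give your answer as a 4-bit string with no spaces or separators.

1110

s1 (pos 1,3,5,7,9,11,13,15): 1⊕1⊕0⊕1⊕0⊕1⊕0⊕0 = 0
s2 (pos 2,3,6,7,10,11,14,15): 1⊕1⊕0⊕1⊕0⊕1⊕1⊕0 = 1
s4 (pos 4,5,6,7,12,13,14,15): 1⊕0⊕0⊕1⊕0⊕0⊕1⊕0 = 1
s8 (pos 8,9,10,11,12,13,14,15): 1⊕0⊕0⊕1⊕0⊕0⊕1⊕0 = 1
Syndrome s8…s1 = 1110 → error at position 14.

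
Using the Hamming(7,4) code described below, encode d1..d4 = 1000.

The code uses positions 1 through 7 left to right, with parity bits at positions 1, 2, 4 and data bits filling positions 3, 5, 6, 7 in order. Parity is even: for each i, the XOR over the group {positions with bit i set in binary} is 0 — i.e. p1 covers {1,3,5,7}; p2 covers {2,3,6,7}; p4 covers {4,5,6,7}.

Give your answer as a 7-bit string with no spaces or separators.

1110000

Place data at non-parity positions: p1 p2 1 p4 0 0 0
p1 (pos 1,3,5,7): XOR of data positions = 1⊕0⊕0 = 1
p2 (pos 2,3,6,7): XOR of data positions = 1⊕0⊕0 = 1
p4 (pos 4,5,6,7): XOR of data positions = 0⊕0⊕0 = 0
Codeword: 1110000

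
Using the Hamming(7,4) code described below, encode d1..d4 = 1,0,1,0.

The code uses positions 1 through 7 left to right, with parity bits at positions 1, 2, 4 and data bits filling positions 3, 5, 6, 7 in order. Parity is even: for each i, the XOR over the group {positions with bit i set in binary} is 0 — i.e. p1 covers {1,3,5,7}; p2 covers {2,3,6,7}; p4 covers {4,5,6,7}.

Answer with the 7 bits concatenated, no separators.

Place data at non-parity positions: p1 p2 1 p4 0 1 0
p1 (pos 1,3,5,7): XOR of data positions = 1⊕0⊕0 = 1
p2 (pos 2,3,6,7): XOR of data positions = 1⊕1⊕0 = 0
p4 (pos 4,5,6,7): XOR of data positions = 0⊕1⊕0 = 1
Codeword: 1011010

1011010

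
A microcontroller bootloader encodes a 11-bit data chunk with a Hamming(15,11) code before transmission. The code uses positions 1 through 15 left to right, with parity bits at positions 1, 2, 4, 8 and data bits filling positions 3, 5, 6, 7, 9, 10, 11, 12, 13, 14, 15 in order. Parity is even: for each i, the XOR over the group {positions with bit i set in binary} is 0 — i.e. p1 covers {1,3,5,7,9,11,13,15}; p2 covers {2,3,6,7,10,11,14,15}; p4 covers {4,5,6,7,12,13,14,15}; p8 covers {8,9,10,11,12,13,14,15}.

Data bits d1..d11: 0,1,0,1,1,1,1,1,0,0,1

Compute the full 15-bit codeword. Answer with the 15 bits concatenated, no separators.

Place data at non-parity positions: p1 p2 0 p4 1 0 1 p8 1 1 1 1 0 0 1
p1 (pos 1,3,5,7,9,11,13,15): XOR of data positions = 0⊕1⊕1⊕1⊕1⊕0⊕1 = 1
p2 (pos 2,3,6,7,10,11,14,15): XOR of data positions = 0⊕0⊕1⊕1⊕1⊕0⊕1 = 0
p4 (pos 4,5,6,7,12,13,14,15): XOR of data positions = 1⊕0⊕1⊕1⊕0⊕0⊕1 = 0
p8 (pos 8,9,10,11,12,13,14,15): XOR of data positions = 1⊕1⊕1⊕1⊕0⊕0⊕1 = 1
Codeword: 100010111111001

100010111111001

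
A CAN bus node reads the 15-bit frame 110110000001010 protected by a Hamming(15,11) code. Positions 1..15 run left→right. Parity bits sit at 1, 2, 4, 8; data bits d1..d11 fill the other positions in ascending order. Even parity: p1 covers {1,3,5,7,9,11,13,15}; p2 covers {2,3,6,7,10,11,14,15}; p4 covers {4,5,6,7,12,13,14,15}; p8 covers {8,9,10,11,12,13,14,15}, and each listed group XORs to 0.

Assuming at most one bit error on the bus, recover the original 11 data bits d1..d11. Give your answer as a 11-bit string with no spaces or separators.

01000001010

s1 (pos 1,3,5,7,9,11,13,15): 1⊕0⊕1⊕0⊕0⊕0⊕0⊕0 = 0
s2 (pos 2,3,6,7,10,11,14,15): 1⊕0⊕0⊕0⊕0⊕0⊕1⊕0 = 0
s4 (pos 4,5,6,7,12,13,14,15): 1⊕1⊕0⊕0⊕1⊕0⊕1⊕0 = 0
s8 (pos 8,9,10,11,12,13,14,15): 0⊕0⊕0⊕0⊕1⊕0⊕1⊕0 = 0
Syndrome s8…s1 = 0000 → no error.
Read data bits from positions 3,5,6,7,9,10,11,12,13,14,15: 01000001010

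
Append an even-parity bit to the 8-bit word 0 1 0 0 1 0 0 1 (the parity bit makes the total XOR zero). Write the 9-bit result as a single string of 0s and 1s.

010010011

XOR of the 8 data bits: 0⊕1⊕0⊕0⊕1⊕0⊕0⊕1 = 1
Parity bit = 1 (so all 9 bits XOR to 0).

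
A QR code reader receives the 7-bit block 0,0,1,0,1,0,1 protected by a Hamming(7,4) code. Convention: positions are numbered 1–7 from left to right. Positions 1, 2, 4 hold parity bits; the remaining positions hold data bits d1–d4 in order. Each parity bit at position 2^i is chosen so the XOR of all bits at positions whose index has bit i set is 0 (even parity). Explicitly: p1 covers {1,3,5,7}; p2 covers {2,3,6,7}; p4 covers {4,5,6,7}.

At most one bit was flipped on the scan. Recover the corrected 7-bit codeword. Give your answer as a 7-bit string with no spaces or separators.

s1 (pos 1,3,5,7): 0⊕1⊕1⊕1 = 1
s2 (pos 2,3,6,7): 0⊕1⊕0⊕1 = 0
s4 (pos 4,5,6,7): 0⊕1⊕0⊕1 = 0
Syndrome s4…s1 = 001 → error at position 1.
Flip position 1: 0010101 → 1010101

1010101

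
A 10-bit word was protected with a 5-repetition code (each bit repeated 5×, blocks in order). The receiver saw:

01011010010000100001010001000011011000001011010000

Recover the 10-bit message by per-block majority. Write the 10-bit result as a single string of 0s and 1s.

Block 1 (01011): 3 ones → 1
Block 2 (01001): 2 ones → 0
Block 3 (00001): 1 one → 0
Block 4 (00001): 1 one → 0
Block 5 (01000): 1 one → 0
Block 6 (10000): 1 one → 0
Block 7 (11011): 4 ones → 1
Block 8 (00000): 0 ones → 0
Block 9 (10110): 3 ones → 1
Block 10 (10000): 1 one → 0

1000001010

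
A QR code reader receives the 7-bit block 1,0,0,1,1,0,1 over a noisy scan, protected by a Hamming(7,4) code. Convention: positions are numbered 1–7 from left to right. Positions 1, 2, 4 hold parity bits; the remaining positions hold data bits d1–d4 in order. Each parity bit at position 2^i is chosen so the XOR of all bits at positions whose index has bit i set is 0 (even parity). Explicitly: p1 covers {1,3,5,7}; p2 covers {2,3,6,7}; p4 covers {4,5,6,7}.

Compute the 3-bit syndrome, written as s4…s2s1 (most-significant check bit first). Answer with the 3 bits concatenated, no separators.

s1 (pos 1,3,5,7): 1⊕0⊕1⊕1 = 1
s2 (pos 2,3,6,7): 0⊕0⊕0⊕1 = 1
s4 (pos 4,5,6,7): 1⊕1⊕0⊕1 = 1
Syndrome s4…s1 = 111 → error at position 7.

111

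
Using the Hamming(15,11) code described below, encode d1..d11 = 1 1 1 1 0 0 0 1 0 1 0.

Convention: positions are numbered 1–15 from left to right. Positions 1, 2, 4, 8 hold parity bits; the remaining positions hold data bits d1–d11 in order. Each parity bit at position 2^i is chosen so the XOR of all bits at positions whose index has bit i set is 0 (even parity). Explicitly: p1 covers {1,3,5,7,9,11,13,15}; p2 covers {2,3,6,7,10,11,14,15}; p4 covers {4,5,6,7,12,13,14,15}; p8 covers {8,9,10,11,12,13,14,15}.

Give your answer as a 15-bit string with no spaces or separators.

Place data at non-parity positions: p1 p2 1 p4 1 1 1 p8 0 0 0 1 0 1 0
p1 (pos 1,3,5,7,9,11,13,15): XOR of data positions = 1⊕1⊕1⊕0⊕0⊕0⊕0 = 1
p2 (pos 2,3,6,7,10,11,14,15): XOR of data positions = 1⊕1⊕1⊕0⊕0⊕1⊕0 = 0
p4 (pos 4,5,6,7,12,13,14,15): XOR of data positions = 1⊕1⊕1⊕1⊕0⊕1⊕0 = 1
p8 (pos 8,9,10,11,12,13,14,15): XOR of data positions = 0⊕0⊕0⊕1⊕0⊕1⊕0 = 0
Codeword: 101111100001010

101111100001010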